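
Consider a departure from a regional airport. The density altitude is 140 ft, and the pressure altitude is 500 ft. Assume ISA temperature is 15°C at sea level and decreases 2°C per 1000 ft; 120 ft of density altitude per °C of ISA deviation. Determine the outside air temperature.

11°C

Density altitude − pressure altitude = 140 − 500 = -360 ft.
At 120 ft/°C that is an ISA deviation of -360/120 = -3°C.
ISA temperature at 500 ft = 15 − 2 × (500/1000) = 14°C.
OAT = ISA + deviation = 14 + (-3) = 11°C.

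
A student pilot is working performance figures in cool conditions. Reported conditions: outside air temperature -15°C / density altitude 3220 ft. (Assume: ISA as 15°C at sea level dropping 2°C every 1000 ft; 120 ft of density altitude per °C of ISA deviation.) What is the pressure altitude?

DA = PA + 120 × (OAT − (15 − 2·PA/1000)) = PA + 120·OAT − 1800 + 0.24·PA = 1.24·PA + 120·OAT − 1800.
So 1.24·PA = 3220 − 120 × (-15) + 1800 = 6820.
PA = 6820 / 1.24 = 5500 ft.

5500 ft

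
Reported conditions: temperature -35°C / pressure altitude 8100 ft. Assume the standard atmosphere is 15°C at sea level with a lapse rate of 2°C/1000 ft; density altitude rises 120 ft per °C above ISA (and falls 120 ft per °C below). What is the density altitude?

ISA temperature at 8100 ft = 15 − 2 × (8100/1000) = -1.2°C.
ISA deviation = -35 − (-1.2) = -33.8°C.
Density altitude = 8100 + 120 × (-33.8) = 8100 + (-4056) = 4044 ft.

4044 ft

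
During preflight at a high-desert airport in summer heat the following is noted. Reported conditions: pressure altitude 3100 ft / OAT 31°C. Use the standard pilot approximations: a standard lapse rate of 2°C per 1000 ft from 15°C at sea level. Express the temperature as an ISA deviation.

ISA+22.2°C

ISA temperature at 3100 ft = 15 − 2 × (3100/1000) = 8.8°C.
Deviation = OAT − ISA = 31 − 8.8 = +22.2°C.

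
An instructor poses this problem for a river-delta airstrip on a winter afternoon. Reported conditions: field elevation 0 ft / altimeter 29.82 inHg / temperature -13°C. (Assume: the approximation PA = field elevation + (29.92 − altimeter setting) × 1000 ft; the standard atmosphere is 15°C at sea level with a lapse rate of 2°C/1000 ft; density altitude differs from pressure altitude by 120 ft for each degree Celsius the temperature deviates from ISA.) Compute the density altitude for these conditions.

Pressure altitude = 0 + (29.92 − 29.82) × 1000 = 0 + (+100) = 100 ft.
ISA temperature at 100 ft = 15 − 2 × (100/1000) = 14.8°C.
ISA deviation = -13 − 14.8 = -27.8°C.
Density altitude = 100 + 120 × (-27.8) = -3236 ft.

-3236 ft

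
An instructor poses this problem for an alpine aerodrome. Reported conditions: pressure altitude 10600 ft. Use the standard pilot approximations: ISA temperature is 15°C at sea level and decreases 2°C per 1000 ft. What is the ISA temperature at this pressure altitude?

ISA temperature = 15 − 2 × (10600/1000) = 15 − 21.2 = -6.2°C.

-6.2°C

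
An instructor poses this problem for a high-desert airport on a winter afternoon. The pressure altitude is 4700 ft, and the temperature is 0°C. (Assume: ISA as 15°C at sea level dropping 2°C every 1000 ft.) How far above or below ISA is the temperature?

ISA-5.6°C

ISA temperature at 4700 ft = 15 − 2 × (4700/1000) = 5.6°C.
Deviation = OAT − ISA = 0 − 5.6 = -5.6°C.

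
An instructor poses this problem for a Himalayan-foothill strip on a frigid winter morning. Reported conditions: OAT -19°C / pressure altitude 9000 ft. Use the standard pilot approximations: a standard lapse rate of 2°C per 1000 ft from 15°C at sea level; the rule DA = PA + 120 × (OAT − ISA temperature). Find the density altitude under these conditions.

7080 ft

ISA temperature at 9000 ft = 15 − 2 × (9000/1000) = -3°C.
ISA deviation = -19 − (-3) = -16°C.
Density altitude = 9000 + 120 × (-16) = 9000 + (-1920) = 7080 ft.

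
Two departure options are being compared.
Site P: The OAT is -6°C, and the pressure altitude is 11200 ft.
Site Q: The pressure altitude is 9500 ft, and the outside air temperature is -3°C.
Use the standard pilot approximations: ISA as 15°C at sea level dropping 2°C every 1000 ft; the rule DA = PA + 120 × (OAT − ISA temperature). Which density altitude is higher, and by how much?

Site P by 1748 ft

Site P: ISA temp = -7.4°C, deviation +1.4°C, DA = 11200 + 120 × 1.4 = 11368 ft.
Site Q: ISA temp = -4°C, deviation +1°C, DA = 9500 + 120 × 1 = 9620 ft.
Site P is higher by 11368 − 9620 = 1748 ft.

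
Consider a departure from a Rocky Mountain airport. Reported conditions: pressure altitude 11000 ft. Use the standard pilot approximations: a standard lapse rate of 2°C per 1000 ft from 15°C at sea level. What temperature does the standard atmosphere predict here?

ISA temperature = 15 − 2 × (11000/1000) = 15 − 22 = -7°C.

-7°C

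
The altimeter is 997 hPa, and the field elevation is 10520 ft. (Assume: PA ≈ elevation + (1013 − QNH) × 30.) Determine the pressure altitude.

11000 ft

Pressure correction = (1013 − 997) × 30 = +480 ft.
Pressure altitude = 10520 + (+480) = 11000 ft.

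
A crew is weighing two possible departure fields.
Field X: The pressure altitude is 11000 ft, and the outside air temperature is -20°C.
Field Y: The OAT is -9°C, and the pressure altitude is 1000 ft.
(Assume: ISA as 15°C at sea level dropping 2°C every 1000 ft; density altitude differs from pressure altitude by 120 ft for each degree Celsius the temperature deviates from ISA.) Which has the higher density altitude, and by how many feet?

Field X by 11080 ft

Field X: ISA temp = -7°C, deviation -13°C, DA = 11000 + 120 × (-13) = 9440 ft.
Field Y: ISA temp = 13°C, deviation -22°C, DA = 1000 + 120 × (-22) = -1640 ft.
Field X is higher by 9440 − (-1640) = 11080 ft.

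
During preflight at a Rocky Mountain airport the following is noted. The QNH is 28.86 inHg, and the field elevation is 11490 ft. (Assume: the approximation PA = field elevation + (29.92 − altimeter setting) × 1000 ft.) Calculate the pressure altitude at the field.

Pressure correction = (29.92 − 28.86) × 1000 = +1060 ft.
Pressure altitude = 11490 + (+1060) = 12550 ft.

12550 ft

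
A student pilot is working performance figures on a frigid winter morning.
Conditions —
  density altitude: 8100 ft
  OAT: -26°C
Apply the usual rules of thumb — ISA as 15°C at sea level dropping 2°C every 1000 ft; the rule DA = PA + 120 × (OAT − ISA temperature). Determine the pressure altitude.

DA = PA + 120 × (OAT − (15 − 2·PA/1000)) = PA + 120·OAT − 1800 + 0.24·PA = 1.24·PA + 120·OAT − 1800.
So 1.24·PA = 8100 − 120 × (-26) + 1800 = 13020.
PA = 13020 / 1.24 = 10500 ft.

10500 ft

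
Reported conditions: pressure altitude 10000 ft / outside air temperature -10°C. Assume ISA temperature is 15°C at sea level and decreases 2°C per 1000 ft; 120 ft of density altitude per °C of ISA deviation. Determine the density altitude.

ISA temperature at 10000 ft = 15 − 2 × (10000/1000) = -5°C.
ISA deviation = -10 − (-5) = -5°C.
Density altitude = 10000 + 120 × (-5) = 10000 + (-600) = 9400 ft.

9400 ft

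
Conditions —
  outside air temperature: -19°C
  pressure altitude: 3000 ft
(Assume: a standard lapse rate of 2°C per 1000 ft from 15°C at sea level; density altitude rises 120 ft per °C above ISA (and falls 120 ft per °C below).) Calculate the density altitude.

-360 ft

ISA temperature at 3000 ft = 15 − 2 × (3000/1000) = 9°C.
ISA deviation = -19 − 9 = -28°C.
Density altitude = 3000 + 120 × (-28) = 3000 + (-3360) = -360 ft.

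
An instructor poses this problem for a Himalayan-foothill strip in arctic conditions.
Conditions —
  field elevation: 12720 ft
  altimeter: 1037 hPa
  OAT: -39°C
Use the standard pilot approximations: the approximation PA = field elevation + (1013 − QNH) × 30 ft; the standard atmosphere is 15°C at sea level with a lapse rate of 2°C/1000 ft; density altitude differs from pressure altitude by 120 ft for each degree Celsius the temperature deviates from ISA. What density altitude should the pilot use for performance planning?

8400 ft

Pressure altitude = 12720 + (1013 − 1037) × 30 = 12720 + (-720) = 12000 ft.
ISA temperature at 12000 ft = 15 − 2 × (12000/1000) = -9°C.
ISA deviation = -39 − (-9) = -30°C.
Density altitude = 12000 + 120 × (-30) = 8400 ft.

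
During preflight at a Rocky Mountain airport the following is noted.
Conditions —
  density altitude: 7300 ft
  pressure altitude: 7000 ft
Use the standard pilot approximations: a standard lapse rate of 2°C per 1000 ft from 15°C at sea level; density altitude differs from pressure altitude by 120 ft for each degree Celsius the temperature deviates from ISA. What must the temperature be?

Density altitude − pressure altitude = 7300 − 7000 = +300 ft.
At 120 ft/°C that is an ISA deviation of 300/120 = +2.5°C.
ISA temperature at 7000 ft = 15 − 2 × (7000/1000) = 1°C.
OAT = ISA + deviation = 1 + (+2.5) = 3.5°C.

3.5°C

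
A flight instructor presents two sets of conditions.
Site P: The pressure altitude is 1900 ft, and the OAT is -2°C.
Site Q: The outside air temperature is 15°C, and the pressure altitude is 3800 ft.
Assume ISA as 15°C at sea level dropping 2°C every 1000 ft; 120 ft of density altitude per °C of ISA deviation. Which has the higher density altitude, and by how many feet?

Site P: ISA temp = 11.2°C, deviation -13.2°C, DA = 1900 + 120 × (-13.2) = 316 ft.
Site Q: ISA temp = 7.4°C, deviation +7.6°C, DA = 3800 + 120 × 7.6 = 4712 ft.
Site Q is higher by 4712 − 316 = 4396 ft.

Site Q by 4396 ft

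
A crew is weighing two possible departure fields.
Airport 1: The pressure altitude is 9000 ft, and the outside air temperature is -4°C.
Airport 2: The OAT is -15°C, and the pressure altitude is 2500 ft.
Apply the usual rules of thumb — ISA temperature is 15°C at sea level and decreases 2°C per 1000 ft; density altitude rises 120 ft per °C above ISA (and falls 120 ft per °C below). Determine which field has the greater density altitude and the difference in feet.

Airport 1: ISA temp = -3°C, deviation -1°C, DA = 9000 + 120 × (-1) = 8880 ft.
Airport 2: ISA temp = 10°C, deviation -25°C, DA = 2500 + 120 × (-25) = -500 ft.
Airport 1 is higher by 8880 − (-500) = 9380 ft.

Airport 1 by 9380 ft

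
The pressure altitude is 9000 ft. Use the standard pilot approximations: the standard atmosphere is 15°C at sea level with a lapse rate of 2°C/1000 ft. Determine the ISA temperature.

ISA temperature = 15 − 2 × (9000/1000) = 15 − 18 = -3°C.

-3°C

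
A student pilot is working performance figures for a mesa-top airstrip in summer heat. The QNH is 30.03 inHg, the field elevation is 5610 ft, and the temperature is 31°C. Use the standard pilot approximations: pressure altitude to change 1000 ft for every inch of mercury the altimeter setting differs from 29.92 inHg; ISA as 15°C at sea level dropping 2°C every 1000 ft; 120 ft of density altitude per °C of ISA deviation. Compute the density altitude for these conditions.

8740 ft

Pressure altitude = 5610 + (29.92 − 30.03) × 1000 = 5610 + (-110) = 5500 ft.
ISA temperature at 5500 ft = 15 − 2 × (5500/1000) = 4°C.
ISA deviation = 31 − 4 = +27°C.
Density altitude = 5500 + 120 × (27) = 8740 ft.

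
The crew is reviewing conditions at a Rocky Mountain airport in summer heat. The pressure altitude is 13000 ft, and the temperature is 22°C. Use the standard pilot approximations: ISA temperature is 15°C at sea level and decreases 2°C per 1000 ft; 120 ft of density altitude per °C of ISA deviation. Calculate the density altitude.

16960 ft

ISA temperature at 13000 ft = 15 − 2 × (13000/1000) = -11°C.
ISA deviation = 22 − (-11) = +33°C.
Density altitude = 13000 + 120 × (33) = 13000 + (+3960) = 16960 ft.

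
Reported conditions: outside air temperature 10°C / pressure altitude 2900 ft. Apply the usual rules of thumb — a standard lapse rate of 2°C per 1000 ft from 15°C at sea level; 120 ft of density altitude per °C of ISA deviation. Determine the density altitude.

ISA temperature at 2900 ft = 15 − 2 × (2900/1000) = 9.2°C.
ISA deviation = 10 − 9.2 = +0.8°C.
Density altitude = 2900 + 120 × (0.8) = 2900 + (+96) = 2996 ft.

2996 ft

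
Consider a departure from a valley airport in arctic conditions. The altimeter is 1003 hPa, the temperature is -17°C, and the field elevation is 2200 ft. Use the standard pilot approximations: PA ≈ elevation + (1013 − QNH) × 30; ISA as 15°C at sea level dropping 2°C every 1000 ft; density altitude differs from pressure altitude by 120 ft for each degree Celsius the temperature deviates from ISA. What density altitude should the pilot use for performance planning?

-740 ft

Pressure altitude = 2200 + (1013 − 1003) × 30 = 2200 + (+300) = 2500 ft.
ISA temperature at 2500 ft = 15 − 2 × (2500/1000) = 10°C.
ISA deviation = -17 − 10 = -27°C.
Density altitude = 2500 + 120 × (-27) = -740 ft.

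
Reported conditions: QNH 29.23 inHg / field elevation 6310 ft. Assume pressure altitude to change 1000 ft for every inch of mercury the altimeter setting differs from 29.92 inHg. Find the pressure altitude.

7000 ft

Pressure correction = (29.92 − 29.23) × 1000 = +690 ft.
Pressure altitude = 6310 + (+690) = 7000 ft.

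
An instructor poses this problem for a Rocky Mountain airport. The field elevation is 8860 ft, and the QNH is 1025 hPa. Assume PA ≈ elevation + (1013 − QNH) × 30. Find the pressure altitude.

8500 ft

Pressure correction = (1013 − 1025) × 30 = -360 ft.
Pressure altitude = 8860 + (-360) = 8500 ft.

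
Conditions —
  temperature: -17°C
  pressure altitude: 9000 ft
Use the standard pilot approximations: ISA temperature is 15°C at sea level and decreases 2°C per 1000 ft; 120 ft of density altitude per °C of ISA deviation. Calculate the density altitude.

ISA temperature at 9000 ft = 15 − 2 × (9000/1000) = -3°C.
ISA deviation = -17 − (-3) = -14°C.
Density altitude = 9000 + 120 × (-14) = 9000 + (-1680) = 7320 ft.

7320 ft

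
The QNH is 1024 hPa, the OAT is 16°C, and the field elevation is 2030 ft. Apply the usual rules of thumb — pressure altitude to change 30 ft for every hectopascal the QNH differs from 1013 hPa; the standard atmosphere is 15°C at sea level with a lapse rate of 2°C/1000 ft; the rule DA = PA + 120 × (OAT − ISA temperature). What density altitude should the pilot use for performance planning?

Pressure altitude = 2030 + (1013 − 1024) × 30 = 2030 + (-330) = 1700 ft.
ISA temperature at 1700 ft = 15 − 2 × (1700/1000) = 11.6°C.
ISA deviation = 16 − 11.6 = +4.4°C.
Density altitude = 1700 + 120 × (4.4) = 2228 ft.

2228 ft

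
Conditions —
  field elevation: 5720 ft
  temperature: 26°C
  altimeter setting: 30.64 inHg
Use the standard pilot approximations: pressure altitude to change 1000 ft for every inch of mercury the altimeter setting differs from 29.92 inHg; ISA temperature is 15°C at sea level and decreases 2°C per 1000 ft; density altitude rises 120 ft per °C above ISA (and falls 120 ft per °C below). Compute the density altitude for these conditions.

Pressure altitude = 5720 + (29.92 − 30.64) × 1000 = 5720 + (-720) = 5000 ft.
ISA temperature at 5000 ft = 15 − 2 × (5000/1000) = 5°C.
ISA deviation = 26 − 5 = +21°C.
Density altitude = 5000 + 120 × (21) = 7520 ft.

7520 ft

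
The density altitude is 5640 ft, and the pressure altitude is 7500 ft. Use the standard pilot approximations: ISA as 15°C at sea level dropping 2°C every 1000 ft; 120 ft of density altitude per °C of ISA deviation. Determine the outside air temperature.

Density altitude − pressure altitude = 5640 − 7500 = -1860 ft.
At 120 ft/°C that is an ISA deviation of -1860/120 = -15.5°C.
ISA temperature at 7500 ft = 15 − 2 × (7500/1000) = 0°C.
OAT = ISA + deviation = 0 + (-15.5) = -15.5°C.

-15.5°C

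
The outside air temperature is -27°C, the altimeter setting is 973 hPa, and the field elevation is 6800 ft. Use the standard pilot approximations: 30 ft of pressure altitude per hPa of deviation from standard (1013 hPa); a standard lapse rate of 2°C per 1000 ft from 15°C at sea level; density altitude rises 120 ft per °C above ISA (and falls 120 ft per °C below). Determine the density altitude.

4880 ft

Pressure altitude = 6800 + (1013 − 973) × 30 = 6800 + (+1200) = 8000 ft.
ISA temperature at 8000 ft = 15 − 2 × (8000/1000) = -1°C.
ISA deviation = -27 − (-1) = -26°C.
Density altitude = 8000 + 120 × (-26) = 4880 ft.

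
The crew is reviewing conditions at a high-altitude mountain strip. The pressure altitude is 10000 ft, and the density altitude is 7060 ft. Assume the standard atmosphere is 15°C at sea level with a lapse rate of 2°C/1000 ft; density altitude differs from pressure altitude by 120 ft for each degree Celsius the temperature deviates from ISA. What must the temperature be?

-29.5°C

Density altitude − pressure altitude = 7060 − 10000 = -2940 ft.
At 120 ft/°C that is an ISA deviation of -2940/120 = -24.5°C.
ISA temperature at 10000 ft = 15 − 2 × (10000/1000) = -5°C.
OAT = ISA + deviation = -5 + (-24.5) = -29.5°C.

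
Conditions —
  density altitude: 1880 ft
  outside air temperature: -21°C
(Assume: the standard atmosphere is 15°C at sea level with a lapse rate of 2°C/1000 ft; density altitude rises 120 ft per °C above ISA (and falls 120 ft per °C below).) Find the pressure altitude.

DA = PA + 120 × (OAT − (15 − 2·PA/1000)) = PA + 120·OAT − 1800 + 0.24·PA = 1.24·PA + 120·OAT − 1800.
So 1.24·PA = 1880 − 120 × (-21) + 1800 = 6200.
PA = 6200 / 1.24 = 5000 ft.

5000 ft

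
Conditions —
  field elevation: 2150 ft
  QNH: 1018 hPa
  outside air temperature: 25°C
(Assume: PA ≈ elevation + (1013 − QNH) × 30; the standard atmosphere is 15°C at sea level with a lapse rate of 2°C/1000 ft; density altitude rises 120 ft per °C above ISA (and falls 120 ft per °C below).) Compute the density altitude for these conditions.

3680 ft

Pressure altitude = 2150 + (1013 − 1018) × 30 = 2150 + (-150) = 2000 ft.
ISA temperature at 2000 ft = 15 − 2 × (2000/1000) = 11°C.
ISA deviation = 25 − 11 = +14°C.
Density altitude = 2000 + 120 × (14) = 3680 ft.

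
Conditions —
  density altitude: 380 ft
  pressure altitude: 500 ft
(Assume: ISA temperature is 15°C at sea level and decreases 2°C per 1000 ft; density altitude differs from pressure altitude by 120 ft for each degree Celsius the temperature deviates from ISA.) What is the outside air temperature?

Density altitude − pressure altitude = 380 − 500 = -120 ft.
At 120 ft/°C that is an ISA deviation of -120/120 = -1°C.
ISA temperature at 500 ft = 15 − 2 × (500/1000) = 14°C.
OAT = ISA + deviation = 14 + (-1) = 13°C.

13°C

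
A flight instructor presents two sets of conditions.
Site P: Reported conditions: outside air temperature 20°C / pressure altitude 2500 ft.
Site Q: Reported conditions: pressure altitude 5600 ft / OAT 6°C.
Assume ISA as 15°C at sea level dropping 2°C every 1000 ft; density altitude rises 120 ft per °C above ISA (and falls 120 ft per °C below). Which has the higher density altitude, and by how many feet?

Site Q by 2164 ft

Site P: ISA temp = 10°C, deviation +10°C, DA = 2500 + 120 × 10 = 3700 ft.
Site Q: ISA temp = 3.8°C, deviation +2.2°C, DA = 5600 + 120 × 2.2 = 5864 ft.
Site Q is higher by 5864 − 3700 = 2164 ft.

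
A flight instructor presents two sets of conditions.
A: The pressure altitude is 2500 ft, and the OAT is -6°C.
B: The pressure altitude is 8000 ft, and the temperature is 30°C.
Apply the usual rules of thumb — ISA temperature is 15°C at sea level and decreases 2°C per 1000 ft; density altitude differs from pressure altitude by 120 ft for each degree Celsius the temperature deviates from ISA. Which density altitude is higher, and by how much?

B by 11140 ft

A: ISA temp = 10°C, deviation -16°C, DA = 2500 + 120 × (-16) = 580 ft.
B: ISA temp = -1°C, deviation +31°C, DA = 8000 + 120 × 31 = 11720 ft.
B is higher by 11720 − 580 = 11140 ft.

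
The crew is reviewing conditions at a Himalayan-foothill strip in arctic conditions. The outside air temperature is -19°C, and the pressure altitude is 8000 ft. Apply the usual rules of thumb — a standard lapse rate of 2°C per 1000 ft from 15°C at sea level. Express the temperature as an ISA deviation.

ISA-18°C

ISA temperature at 8000 ft = 15 − 2 × (8000/1000) = -1°C.
Deviation = OAT − ISA = -19 − (-1) = -18°C.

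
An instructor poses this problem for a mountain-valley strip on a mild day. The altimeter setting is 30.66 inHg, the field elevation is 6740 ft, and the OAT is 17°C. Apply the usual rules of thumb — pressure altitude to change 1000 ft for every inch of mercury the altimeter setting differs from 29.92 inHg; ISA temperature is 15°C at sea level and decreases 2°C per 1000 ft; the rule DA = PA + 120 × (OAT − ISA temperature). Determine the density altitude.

7680 ft

Pressure altitude = 6740 + (29.92 − 30.66) × 1000 = 6740 + (-740) = 6000 ft.
ISA temperature at 6000 ft = 15 − 2 × (6000/1000) = 3°C.
ISA deviation = 17 − 3 = +14°C.
Density altitude = 6000 + 120 × (14) = 7680 ft.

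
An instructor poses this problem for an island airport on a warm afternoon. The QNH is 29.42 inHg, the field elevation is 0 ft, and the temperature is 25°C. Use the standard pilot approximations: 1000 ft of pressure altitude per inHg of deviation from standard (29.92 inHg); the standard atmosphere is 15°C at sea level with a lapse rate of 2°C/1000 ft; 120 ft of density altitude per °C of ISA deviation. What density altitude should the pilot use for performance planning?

1820 ft

Pressure altitude = 0 + (29.92 − 29.42) × 1000 = 0 + (+500) = 500 ft.
ISA temperature at 500 ft = 15 − 2 × (500/1000) = 14°C.
ISA deviation = 25 − 14 = +11°C.
Density altitude = 500 + 120 × (11) = 1820 ft.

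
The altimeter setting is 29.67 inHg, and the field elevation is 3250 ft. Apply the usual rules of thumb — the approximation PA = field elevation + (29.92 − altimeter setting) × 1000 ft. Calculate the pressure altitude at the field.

3500 ft

Pressure correction = (29.92 − 29.67) × 1000 = +250 ft.
Pressure altitude = 3250 + (+250) = 3500 ft.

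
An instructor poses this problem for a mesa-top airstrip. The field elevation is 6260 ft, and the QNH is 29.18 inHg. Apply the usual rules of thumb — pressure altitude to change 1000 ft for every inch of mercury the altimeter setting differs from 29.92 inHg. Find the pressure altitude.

Pressure correction = (29.92 − 29.18) × 1000 = +740 ft.
Pressure altitude = 6260 + (+740) = 7000 ft.

7000 ft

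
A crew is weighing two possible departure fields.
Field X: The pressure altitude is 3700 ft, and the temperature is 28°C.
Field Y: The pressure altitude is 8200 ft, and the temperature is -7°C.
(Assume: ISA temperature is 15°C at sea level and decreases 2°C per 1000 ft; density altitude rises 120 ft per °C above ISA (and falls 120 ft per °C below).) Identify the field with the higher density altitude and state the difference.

Field Y by 1380 ft

Field X: ISA temp = 7.6°C, deviation +20.4°C, DA = 3700 + 120 × 20.4 = 6148 ft.
Field Y: ISA temp = -1.4°C, deviation -5.6°C, DA = 8200 + 120 × (-5.6) = 7528 ft.
Field Y is higher by 7528 − 6148 = 1380 ft.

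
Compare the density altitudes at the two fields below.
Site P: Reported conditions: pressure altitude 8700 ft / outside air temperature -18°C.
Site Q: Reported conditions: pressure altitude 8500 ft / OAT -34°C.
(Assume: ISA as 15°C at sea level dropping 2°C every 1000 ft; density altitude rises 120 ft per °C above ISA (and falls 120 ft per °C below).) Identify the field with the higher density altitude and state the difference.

Site P by 2168 ft

Site P: ISA temp = -2.4°C, deviation -15.6°C, DA = 8700 + 120 × (-15.6) = 6828 ft.
Site Q: ISA temp = -2°C, deviation -32°C, DA = 8500 + 120 × (-32) = 4660 ft.
Site P is higher by 6828 − 4660 = 2168 ft.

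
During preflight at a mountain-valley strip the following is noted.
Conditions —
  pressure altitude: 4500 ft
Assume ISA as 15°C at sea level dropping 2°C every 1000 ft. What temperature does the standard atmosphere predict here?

ISA temperature = 15 − 2 × (4500/1000) = 15 − 9 = 6°C.

6°C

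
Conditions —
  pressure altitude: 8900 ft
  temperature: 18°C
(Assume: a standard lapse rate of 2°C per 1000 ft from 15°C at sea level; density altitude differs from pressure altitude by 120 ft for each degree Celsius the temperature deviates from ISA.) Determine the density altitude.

ISA temperature at 8900 ft = 15 − 2 × (8900/1000) = -2.8°C.
ISA deviation = 18 − (-2.8) = +20.8°C.
Density altitude = 8900 + 120 × (20.8) = 8900 + (+2496) = 11396 ft.

11396 ft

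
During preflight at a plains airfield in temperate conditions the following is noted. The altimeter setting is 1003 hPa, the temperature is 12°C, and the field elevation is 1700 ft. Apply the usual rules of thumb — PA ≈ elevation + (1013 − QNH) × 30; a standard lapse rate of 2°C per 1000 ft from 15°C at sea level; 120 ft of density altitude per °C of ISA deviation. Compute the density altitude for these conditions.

2120 ft

Pressure altitude = 1700 + (1013 − 1003) × 30 = 1700 + (+300) = 2000 ft.
ISA temperature at 2000 ft = 15 − 2 × (2000/1000) = 11°C.
ISA deviation = 12 − 11 = +1°C.
Density altitude = 2000 + 120 × (1) = 2120 ft.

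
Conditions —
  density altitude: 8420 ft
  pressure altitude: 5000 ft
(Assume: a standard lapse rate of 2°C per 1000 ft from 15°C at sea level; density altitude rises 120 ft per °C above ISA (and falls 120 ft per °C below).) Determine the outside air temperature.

Density altitude − pressure altitude = 8420 − 5000 = +3420 ft.
At 120 ft/°C that is an ISA deviation of 3420/120 = +28.5°C.
ISA temperature at 5000 ft = 15 − 2 × (5000/1000) = 5°C.
OAT = ISA + deviation = 5 + (+28.5) = 33.5°C.

33.5°C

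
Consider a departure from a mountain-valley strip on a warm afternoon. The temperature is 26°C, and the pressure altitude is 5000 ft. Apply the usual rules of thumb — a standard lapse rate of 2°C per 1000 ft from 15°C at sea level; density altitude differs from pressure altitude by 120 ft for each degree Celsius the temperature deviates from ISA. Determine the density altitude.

ISA temperature at 5000 ft = 15 − 2 × (5000/1000) = 5°C.
ISA deviation = 26 − 5 = +21°C.
Density altitude = 5000 + 120 × (21) = 5000 + (+2520) = 7520 ft.

7520 ft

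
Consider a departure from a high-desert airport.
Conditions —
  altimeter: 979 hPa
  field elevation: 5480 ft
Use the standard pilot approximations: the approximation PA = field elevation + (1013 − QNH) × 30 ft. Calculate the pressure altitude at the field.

Pressure correction = (1013 − 979) × 30 = +1020 ft.
Pressure altitude = 5480 + (+1020) = 6500 ft.

6500 ft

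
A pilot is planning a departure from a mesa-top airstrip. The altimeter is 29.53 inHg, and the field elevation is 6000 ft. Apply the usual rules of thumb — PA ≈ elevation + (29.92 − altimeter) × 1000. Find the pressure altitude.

Pressure correction = (29.92 − 29.53) × 1000 = +390 ft.
Pressure altitude = 6000 + (+390) = 6390 ft.

6390 ft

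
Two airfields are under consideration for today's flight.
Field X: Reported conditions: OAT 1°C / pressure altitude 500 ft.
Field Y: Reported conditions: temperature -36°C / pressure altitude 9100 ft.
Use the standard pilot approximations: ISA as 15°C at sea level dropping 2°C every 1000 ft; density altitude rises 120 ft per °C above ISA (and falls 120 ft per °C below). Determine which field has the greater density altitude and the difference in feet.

Field X: ISA temp = 14°C, deviation -13°C, DA = 500 + 120 × (-13) = -1060 ft.
Field Y: ISA temp = -3.2°C, deviation -32.8°C, DA = 9100 + 120 × (-32.8) = 5164 ft.
Field Y is higher by 5164 − (-1060) = 6224 ft.

Field Y by 6224 ft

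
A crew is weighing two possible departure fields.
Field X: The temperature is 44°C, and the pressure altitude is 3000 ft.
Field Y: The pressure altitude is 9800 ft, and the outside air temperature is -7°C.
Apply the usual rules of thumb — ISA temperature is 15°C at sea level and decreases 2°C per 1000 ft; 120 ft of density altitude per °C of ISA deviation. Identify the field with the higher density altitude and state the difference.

Field Y by 2312 ft

Field X: ISA temp = 9°C, deviation +35°C, DA = 3000 + 120 × 35 = 7200 ft.
Field Y: ISA temp = -4.6°C, deviation -2.4°C, DA = 9800 + 120 × (-2.4) = 9512 ft.
Field Y is higher by 9512 − 7200 = 2312 ft.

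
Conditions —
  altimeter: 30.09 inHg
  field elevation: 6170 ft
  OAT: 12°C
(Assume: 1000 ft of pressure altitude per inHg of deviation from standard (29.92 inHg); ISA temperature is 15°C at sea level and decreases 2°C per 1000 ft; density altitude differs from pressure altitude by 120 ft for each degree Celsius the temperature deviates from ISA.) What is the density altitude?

7080 ft

Pressure altitude = 6170 + (29.92 − 30.09) × 1000 = 6170 + (-170) = 6000 ft.
ISA temperature at 6000 ft = 15 − 2 × (6000/1000) = 3°C.
ISA deviation = 12 − 3 = +9°C.
Density altitude = 6000 + 120 × (9) = 7080 ft.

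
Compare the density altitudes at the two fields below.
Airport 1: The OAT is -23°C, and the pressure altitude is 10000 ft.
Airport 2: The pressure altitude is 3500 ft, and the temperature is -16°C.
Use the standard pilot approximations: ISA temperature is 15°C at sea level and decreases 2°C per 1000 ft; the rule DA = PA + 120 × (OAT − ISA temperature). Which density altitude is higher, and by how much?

Airport 1 by 7220 ft

Airport 1: ISA temp = -5°C, deviation -18°C, DA = 10000 + 120 × (-18) = 7840 ft.
Airport 2: ISA temp = 8°C, deviation -24°C, DA = 3500 + 120 × (-24) = 620 ft.
Airport 1 is higher by 7840 − 620 = 7220 ft.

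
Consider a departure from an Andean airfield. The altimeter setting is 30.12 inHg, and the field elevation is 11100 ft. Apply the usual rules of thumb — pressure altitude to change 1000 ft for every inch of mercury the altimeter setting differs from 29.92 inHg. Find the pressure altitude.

10900 ft

Pressure correction = (29.92 − 30.12) × 1000 = -200 ft.
Pressure altitude = 11100 + (-200) = 10900 ft.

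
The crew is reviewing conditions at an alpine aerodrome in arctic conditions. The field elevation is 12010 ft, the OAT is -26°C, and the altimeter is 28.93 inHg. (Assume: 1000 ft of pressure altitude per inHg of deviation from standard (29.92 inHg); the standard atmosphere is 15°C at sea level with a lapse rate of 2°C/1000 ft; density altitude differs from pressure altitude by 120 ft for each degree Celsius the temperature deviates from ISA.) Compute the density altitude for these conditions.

Pressure altitude = 12010 + (29.92 − 28.93) × 1000 = 12010 + (+990) = 13000 ft.
ISA temperature at 13000 ft = 15 − 2 × (13000/1000) = -11°C.
ISA deviation = -26 − (-11) = -15°C.
Density altitude = 13000 + 120 × (-15) = 11200 ft.

11200 ft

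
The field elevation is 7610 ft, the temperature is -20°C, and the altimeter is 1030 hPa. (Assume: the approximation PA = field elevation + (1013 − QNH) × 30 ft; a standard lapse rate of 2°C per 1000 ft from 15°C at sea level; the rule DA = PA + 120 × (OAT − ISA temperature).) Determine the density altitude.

4604 ft

Pressure altitude = 7610 + (1013 − 1030) × 30 = 7610 + (-510) = 7100 ft.
ISA temperature at 7100 ft = 15 − 2 × (7100/1000) = 0.8°C.
ISA deviation = -20 − 0.8 = -20.8°C.
Density altitude = 7100 + 120 × (-20.8) = 4604 ft.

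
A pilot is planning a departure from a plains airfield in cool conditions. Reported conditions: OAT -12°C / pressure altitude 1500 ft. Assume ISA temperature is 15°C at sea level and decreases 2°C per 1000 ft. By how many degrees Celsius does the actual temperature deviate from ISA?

ISA-24°C

ISA temperature at 1500 ft = 15 − 2 × (1500/1000) = 12°C.
Deviation = OAT − ISA = -12 − 12 = -24°C.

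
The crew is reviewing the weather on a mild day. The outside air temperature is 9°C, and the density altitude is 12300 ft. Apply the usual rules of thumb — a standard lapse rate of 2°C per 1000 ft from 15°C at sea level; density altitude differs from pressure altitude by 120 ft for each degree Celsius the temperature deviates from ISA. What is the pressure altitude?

10500 ft

DA = PA + 120 × (OAT − (15 − 2·PA/1000)) = PA + 120·OAT − 1800 + 0.24·PA = 1.24·PA + 120·OAT − 1800.
So 1.24·PA = 12300 − 120 × 9 + 1800 = 13020.
PA = 13020 / 1.24 = 10500 ft.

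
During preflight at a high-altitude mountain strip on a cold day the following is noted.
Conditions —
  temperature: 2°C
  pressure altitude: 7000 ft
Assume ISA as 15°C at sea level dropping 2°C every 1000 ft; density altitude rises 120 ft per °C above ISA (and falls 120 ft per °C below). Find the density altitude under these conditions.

ISA temperature at 7000 ft = 15 − 2 × (7000/1000) = 1°C.
ISA deviation = 2 − 1 = +1°C.
Density altitude = 7000 + 120 × (1) = 7000 + (+120) = 7120 ft.

7120 ft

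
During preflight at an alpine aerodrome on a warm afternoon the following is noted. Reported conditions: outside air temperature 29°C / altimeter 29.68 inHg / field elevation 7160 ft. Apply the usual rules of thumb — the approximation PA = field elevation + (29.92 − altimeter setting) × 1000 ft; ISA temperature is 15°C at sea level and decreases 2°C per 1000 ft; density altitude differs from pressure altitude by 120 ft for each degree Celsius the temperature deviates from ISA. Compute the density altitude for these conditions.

10856 ft

Pressure altitude = 7160 + (29.92 − 29.68) × 1000 = 7160 + (+240) = 7400 ft.
ISA temperature at 7400 ft = 15 − 2 × (7400/1000) = 0.2°C.
ISA deviation = 29 − 0.2 = +28.8°C.
Density altitude = 7400 + 120 × (28.8) = 10856 ft.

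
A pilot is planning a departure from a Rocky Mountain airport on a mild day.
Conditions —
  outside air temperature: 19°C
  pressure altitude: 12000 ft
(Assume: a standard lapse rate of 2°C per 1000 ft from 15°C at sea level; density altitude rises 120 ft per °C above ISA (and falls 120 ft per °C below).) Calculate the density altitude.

ISA temperature at 12000 ft = 15 − 2 × (12000/1000) = -9°C.
ISA deviation = 19 − (-9) = +28°C.
Density altitude = 12000 + 120 × (28) = 12000 + (+3360) = 15360 ft.

15360 ft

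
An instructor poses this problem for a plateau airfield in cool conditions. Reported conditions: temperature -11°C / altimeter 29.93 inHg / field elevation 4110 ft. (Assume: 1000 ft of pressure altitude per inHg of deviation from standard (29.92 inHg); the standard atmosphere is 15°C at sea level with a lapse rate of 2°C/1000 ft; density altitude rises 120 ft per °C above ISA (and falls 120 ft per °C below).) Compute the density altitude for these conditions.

1964 ft

Pressure altitude = 4110 + (29.92 − 29.93) × 1000 = 4110 + (-10) = 4100 ft.
ISA temperature at 4100 ft = 15 − 2 × (4100/1000) = 6.8°C.
ISA deviation = -11 − 6.8 = -17.8°C.
Density altitude = 4100 + 120 × (-17.8) = 1964 ft.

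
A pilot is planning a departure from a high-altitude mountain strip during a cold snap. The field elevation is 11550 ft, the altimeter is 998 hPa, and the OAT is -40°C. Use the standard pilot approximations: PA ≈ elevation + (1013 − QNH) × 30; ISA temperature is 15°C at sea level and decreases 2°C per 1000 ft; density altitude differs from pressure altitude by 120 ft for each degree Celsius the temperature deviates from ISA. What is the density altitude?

8280 ft

Pressure altitude = 11550 + (1013 − 998) × 30 = 11550 + (+450) = 12000 ft.
ISA temperature at 12000 ft = 15 − 2 × (12000/1000) = -9°C.
ISA deviation = -40 − (-9) = -31°C.
Density altitude = 12000 + 120 × (-31) = 8280 ft.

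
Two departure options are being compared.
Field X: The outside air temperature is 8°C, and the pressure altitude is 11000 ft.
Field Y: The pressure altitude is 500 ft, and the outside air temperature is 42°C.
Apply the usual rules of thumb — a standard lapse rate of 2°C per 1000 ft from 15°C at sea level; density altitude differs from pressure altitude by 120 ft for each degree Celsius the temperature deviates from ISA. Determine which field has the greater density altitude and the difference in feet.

Field X: ISA temp = -7°C, deviation +15°C, DA = 11000 + 120 × 15 = 12800 ft.
Field Y: ISA temp = 14°C, deviation +28°C, DA = 500 + 120 × 28 = 3860 ft.
Field X is higher by 12800 − 3860 = 8940 ft.

Field X by 8940 ft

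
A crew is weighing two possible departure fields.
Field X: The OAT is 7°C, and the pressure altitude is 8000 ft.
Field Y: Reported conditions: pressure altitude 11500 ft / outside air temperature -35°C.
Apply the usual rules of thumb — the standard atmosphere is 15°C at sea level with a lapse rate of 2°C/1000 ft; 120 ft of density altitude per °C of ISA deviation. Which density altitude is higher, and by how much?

Field X by 700 ft

Field X: ISA temp = -1°C, deviation +8°C, DA = 8000 + 120 × 8 = 8960 ft.
Field Y: ISA temp = -8°C, deviation -27°C, DA = 11500 + 120 × (-27) = 8260 ft.
Field X is higher by 8960 − 8260 = 700 ft.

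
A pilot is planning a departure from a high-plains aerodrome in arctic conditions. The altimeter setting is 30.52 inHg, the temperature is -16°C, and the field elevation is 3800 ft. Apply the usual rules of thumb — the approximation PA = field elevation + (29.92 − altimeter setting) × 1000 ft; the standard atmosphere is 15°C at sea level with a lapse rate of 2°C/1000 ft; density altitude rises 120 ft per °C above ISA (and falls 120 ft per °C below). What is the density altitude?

248 ft

Pressure altitude = 3800 + (29.92 − 30.52) × 1000 = 3800 + (-600) = 3200 ft.
ISA temperature at 3200 ft = 15 − 2 × (3200/1000) = 8.6°C.
ISA deviation = -16 − 8.6 = -24.6°C.
Density altitude = 3200 + 120 × (-24.6) = 248 ft.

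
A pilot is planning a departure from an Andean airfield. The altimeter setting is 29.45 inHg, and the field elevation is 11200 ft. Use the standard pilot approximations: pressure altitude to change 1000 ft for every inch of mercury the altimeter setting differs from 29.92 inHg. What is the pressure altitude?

Pressure correction = (29.92 − 29.45) × 1000 = +470 ft.
Pressure altitude = 11200 + (+470) = 11670 ft.

11670 ft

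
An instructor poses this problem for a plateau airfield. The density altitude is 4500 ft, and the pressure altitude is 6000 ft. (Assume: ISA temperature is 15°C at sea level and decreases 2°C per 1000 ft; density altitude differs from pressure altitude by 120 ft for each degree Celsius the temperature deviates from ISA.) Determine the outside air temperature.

Density altitude − pressure altitude = 4500 − 6000 = -1500 ft.
At 120 ft/°C that is an ISA deviation of -1500/120 = -12.5°C.
ISA temperature at 6000 ft = 15 − 2 × (6000/1000) = 3°C.
OAT = ISA + deviation = 3 + (-12.5) = -9.5°C.

-9.5°C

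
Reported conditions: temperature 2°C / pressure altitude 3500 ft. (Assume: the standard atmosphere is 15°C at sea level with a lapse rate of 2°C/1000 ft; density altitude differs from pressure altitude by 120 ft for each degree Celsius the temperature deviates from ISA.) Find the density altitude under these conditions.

ISA temperature at 3500 ft = 15 − 2 × (3500/1000) = 8°C.
ISA deviation = 2 − 8 = -6°C.
Density altitude = 3500 + 120 × (-6) = 3500 + (-720) = 2780 ft.

2780 ft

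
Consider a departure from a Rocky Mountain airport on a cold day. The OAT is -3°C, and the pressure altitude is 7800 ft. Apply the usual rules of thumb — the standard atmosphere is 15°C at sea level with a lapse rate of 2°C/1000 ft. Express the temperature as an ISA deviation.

ISA temperature at 7800 ft = 15 − 2 × (7800/1000) = -0.6°C.
Deviation = OAT − ISA = -3 − (-0.6) = -2.4°C.

ISA-2.4°C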